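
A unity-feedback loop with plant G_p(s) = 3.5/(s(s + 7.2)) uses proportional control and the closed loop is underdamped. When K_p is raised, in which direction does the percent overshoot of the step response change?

Characteristic equation s² + 7.2s + K_p·3.5 = 0: raising K_p raises ω_n while 2ζω_n = 7.2 is fixed, so ζ falls and overshoot grows.

increase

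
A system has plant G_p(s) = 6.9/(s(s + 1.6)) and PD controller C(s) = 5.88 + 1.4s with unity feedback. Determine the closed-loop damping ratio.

Forward path: (5.88 + 1.4s)·6.9/(s(s+1.6)). The closed-loop characteristic equation is s² + (1.6 + 6.9·1.4)s + 6.9·5.88 = 0.
That is s² + 11.26s + 40.57 = 0, so ω_n = 6.37 rad/s and ζ = 11.26/(2·6.37) = 0.8839.

ζ = 0.884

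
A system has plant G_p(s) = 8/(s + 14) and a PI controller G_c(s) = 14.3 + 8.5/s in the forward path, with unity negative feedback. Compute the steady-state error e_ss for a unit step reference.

0

The open loop G_c(s)G_p(s) has a pole at the origin (type 1), so the static position error constant is infinite and e_ss = 1/(1+∞) = 0.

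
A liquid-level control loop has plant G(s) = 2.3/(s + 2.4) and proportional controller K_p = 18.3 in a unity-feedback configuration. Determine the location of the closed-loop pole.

Closed-loop transfer function: T(s) = K_p·G(s)/(1 + K_p·G(s)) = 42.09/(s + 2.4 + 42.09) = 42.09/(s + 44.49).
The closed-loop pole is at s = −44.49.

s = -44.49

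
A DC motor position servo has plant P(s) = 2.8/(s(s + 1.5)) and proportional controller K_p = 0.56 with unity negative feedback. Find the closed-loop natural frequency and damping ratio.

ω_n = 1.25 rad/s, ζ = 0.599

1 + K_p·P(s) = 0 gives s² + 1.5s + 1.568 = 0.
So ω_n² = 1.568 ⇒ ω_n = 1.252 rad/s, and ζ = 1.5/(2ω_n) = 0.599.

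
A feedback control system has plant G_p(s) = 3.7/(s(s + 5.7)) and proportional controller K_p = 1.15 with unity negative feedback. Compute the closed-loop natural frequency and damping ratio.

ω_n = 2.06 rad/s, ζ = 1.38

The closed-loop denominator is s(s+5.7) + 1.15·3.7 = s² + 5.7s + 4.255.
So ω_n² = 4.255 ⇒ ω_n = 2.063 rad/s, and ζ = 5.7/(2ω_n) = 1.38.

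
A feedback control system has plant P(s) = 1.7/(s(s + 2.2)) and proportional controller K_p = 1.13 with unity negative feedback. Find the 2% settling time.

T_s ≈ 3.64 s

Closed-loop characteristic equation: s² + 2.2s + 1.921 = 0, so ω_n = 1.386 rad/s and ζ = 2.2/(2·1.386) = 0.7936.
2% settling time T_s ≈ 4/(ζω_n) = 4/1.1 = 3.64 s.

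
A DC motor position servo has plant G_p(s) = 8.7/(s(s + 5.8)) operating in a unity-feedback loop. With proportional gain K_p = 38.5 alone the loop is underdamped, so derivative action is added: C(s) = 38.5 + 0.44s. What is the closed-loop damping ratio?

ζ = 0.263

Forward path: (38.5 + 0.44s)·8.7/(s(s+5.8)). The closed-loop characteristic equation is s² + (5.8 + 8.7·0.44)s + 8.7·38.5 = 0.
That is s² + 9.628s + 334.9 = 0, so ω_n = 18.3 rad/s and ζ = 9.628/(2·18.3) = 0.263.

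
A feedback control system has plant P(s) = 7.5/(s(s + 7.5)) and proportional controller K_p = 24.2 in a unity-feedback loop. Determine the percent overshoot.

Closed-loop characteristic equation: s² + 7.5s + 181.5 = 0, so ω_n = 13.47 rad/s and ζ = 7.5/(2·13.47) = 0.2784.
%OS = 100·exp(−πζ/√(1−ζ²)) = 100·exp(−π·0.2784/√0.9225) = 40.2%.

40.2%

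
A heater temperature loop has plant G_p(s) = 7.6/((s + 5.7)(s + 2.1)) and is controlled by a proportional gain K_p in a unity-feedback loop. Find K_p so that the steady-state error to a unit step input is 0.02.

K_p = 77.2

Steady-state error for a unit step on this type-0 loop is 1/(1 + K_p·G_p(0)).
G_p(0) = 0.6349. Require 1/(1 + K_p·0.6349) = 0.02, so 1 + 0.6349·K_p = 50.
K_p = (50 − 1)/0.6349 = 77.2.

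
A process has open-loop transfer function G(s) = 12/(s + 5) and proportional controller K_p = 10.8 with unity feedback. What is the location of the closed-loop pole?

Closed-loop transfer function: T(s) = K_p·G(s)/(1 + K_p·G(s)) = 129.6/(s + 5 + 129.6) = 129.6/(s + 134.6).
The closed-loop pole is at s = −134.6.

s = -134.6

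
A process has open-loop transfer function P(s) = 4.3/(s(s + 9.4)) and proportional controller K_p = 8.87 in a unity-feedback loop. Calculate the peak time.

T_p = 0.784 s

From 1 + K_pP(s) = 0: s² + 9.4s + 38.14 = 0 ⇒ ω_n = 6.176, ζ = 0.761.
Damped frequency ω_d = ω_n√(1−ζ²) = 4.006 rad/s, so peak time T_p = π/ω_d = 0.784 s.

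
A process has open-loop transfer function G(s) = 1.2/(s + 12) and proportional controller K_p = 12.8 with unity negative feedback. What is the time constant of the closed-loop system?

Closed-loop transfer function: T(s) = K_p·G(s)/(1 + K_p·G(s)) = 15.36/(s + 12 + 15.36) = 15.36/(s + 27.36).
Time constant τ = 1/27.36 = 0.0365 s.

τ = 0.0365 s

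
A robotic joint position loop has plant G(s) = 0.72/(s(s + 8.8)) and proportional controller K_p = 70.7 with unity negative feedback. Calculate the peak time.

T_p = 0.559 s

Closed-loop characteristic equation: s² + 8.8s + 50.9 = 0, so ω_n = 7.135 rad/s and ζ = 8.8/(2·7.135) = 0.6167.
Damped frequency ω_d = ω_n√(1−ζ²) = 5.616 rad/s, so peak time T_p = π/ω_d = 0.559 s.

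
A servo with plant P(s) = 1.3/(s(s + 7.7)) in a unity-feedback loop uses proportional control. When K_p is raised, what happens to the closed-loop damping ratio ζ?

ζ = 7.7/(2√(1.3K_p)); increasing K_p raises the denominator, so ζ falls.

decrease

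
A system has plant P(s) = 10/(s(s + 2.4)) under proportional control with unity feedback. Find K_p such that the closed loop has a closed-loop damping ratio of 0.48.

K_p = 0.625

Closed-loop characteristic equation: s² + 2.4s + K_p·10 = 0.
So ω_n = √(10K_p) and 2ζω_n = 2.4, giving ζ = 2.4/(2√(10K_p)).
Setting ζ = 0.48: √(10K_p) = 2.4/(2·0.48) = 2.5, so K_p = 6.25/10 = 0.625.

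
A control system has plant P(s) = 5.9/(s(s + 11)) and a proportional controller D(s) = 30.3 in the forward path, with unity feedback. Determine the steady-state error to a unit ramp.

The loop has one pole at the origin (type 1). Velocity error constant K_v = lim_{s→0} s·D(s)P(s) = 30.3·5.9/11 = 16.25.
Steady-state error to a unit ramp: e_ss = 1/K_v = 0.0615.

0.0615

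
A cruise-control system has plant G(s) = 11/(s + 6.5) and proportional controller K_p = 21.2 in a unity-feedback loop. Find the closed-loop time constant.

τ = 0.00417 s

Closed-loop transfer function: T(s) = K_p·G(s)/(1 + K_p·G(s)) = 233.2/(s + 6.5 + 233.2) = 233.2/(s + 239.7).
Time constant τ = 1/239.7 = 0.00417 s.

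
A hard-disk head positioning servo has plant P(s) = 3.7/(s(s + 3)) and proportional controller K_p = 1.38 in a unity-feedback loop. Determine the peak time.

T_p = 1.86 s

Closed-loop characteristic equation: s² + 3s + 5.106 = 0, so ω_n = 2.26 rad/s and ζ = 3/(2·2.26) = 0.6638.
Damped frequency ω_d = ω_n√(1−ζ²) = 1.69 rad/s, so peak time T_p = π/ω_d = 1.86 s.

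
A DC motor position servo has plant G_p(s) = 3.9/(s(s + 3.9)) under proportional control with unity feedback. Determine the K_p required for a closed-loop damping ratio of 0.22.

Closed-loop characteristic equation: s² + 3.9s + K_p·3.9 = 0.
So ω_n = √(3.9K_p) and 2ζω_n = 3.9, giving ζ = 3.9/(2√(3.9K_p)).
Setting ζ = 0.22: √(3.9K_p) = 3.9/(2·0.22) = 8.864, so K_p = 78.56/3.9 = 20.1.

K_p = 20.1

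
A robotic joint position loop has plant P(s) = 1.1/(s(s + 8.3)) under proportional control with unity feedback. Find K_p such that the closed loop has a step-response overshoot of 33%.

From %OS = 100·exp(−πζ/√(1−ζ²)) = 33%, ζ = −ln(0.33)/√(π²+ln²(0.33)) = 0.3328.
Characteristic equation s² + 8.3s + 1.1K_p = 0 gives ζ = 8.3/(2√(1.1K_p)).
Setting ζ = 0.3328: √(1.1K_p) = 8.3/(2·0.3328) = 12.47, so K_p = 155.5/1.1 = 141.

K_p = 141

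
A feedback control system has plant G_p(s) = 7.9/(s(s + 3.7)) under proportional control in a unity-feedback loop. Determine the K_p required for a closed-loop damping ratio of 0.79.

Closed-loop characteristic equation: s² + 3.7s + K_p·7.9 = 0.
So ω_n = √(7.9K_p) and 2ζω_n = 3.7, giving ζ = 3.7/(2√(7.9K_p)).
Setting ζ = 0.79: √(7.9K_p) = 3.7/(2·0.79) = 2.342, so K_p = 5.484/7.9 = 0.694.

K_p = 0.694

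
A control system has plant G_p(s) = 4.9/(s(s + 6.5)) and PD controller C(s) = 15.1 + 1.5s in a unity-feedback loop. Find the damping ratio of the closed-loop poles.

Forward path: (15.1 + 1.5s)·4.9/(s(s+6.5)). The closed-loop characteristic equation is s² + (6.5 + 4.9·1.5)s + 4.9·15.1 = 0.
That is s² + 13.85s + 73.99 = 0, so ω_n = 8.602 rad/s and ζ = 13.85/(2·8.602) = 0.8051.

ζ = 0.805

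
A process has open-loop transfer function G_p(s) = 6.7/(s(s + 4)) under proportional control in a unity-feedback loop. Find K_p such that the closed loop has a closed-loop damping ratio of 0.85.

K_p = 0.826

Closed-loop characteristic equation: s² + 4s + K_p·6.7 = 0.
So ω_n = √(6.7K_p) and 2ζω_n = 4, giving ζ = 4/(2√(6.7K_p)).
Setting ζ = 0.85: √(6.7K_p) = 4/(2·0.85) = 2.353, so K_p = 5.536/6.7 = 0.826.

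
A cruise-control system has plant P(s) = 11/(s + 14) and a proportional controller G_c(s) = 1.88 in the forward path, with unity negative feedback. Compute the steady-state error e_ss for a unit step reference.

The loop is type 0. Static position error constant K_pos = G_c(0)·P(0) = 1.88·0.7857 = 1.477.
Steady-state error to a unit step: e_ss = 1/(1+K_pos) = 1/2.477 = 0.404.

0.404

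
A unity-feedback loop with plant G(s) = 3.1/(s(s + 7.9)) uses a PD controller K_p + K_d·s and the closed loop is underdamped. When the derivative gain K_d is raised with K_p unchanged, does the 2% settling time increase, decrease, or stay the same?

decrease

Characteristic equation s² + (7.9 + 3.1K_d)s + 3.1K_p = 0: raising K_d increases ζω_n = (7.9+3.1K_d)/2 while the loop stays underdamped, so T_s ≈ 4/(ζω_n) decreases.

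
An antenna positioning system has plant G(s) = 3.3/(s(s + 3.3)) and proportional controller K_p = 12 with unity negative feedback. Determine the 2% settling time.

T_s ≈ 2.42 s

Closed-loop characteristic equation: s² + 3.3s + 39.6 = 0, so ω_n = 6.293 rad/s and ζ = 3.3/(2·6.293) = 0.2622.
2% settling time T_s ≈ 4/(ζω_n) = 4/1.65 = 2.42 s.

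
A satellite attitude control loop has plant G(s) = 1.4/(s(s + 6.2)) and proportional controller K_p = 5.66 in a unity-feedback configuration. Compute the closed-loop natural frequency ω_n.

The closed-loop denominator is s(s+6.2) + 5.66·1.4 = s² + 6.2s + 7.924.
Matching s² + 2ζω_n s + ω_n²: ω_n = √7.924 = 2.815 rad/s and 2ζω_n = 6.2, so ζ = 6.2/(2·2.815) = 1.1.

ω_n = 2.81 rad/s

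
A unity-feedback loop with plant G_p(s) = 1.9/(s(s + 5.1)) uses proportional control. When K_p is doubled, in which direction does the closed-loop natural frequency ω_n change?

increase

ω_n = √(1.9·K_p), which grows with K_p.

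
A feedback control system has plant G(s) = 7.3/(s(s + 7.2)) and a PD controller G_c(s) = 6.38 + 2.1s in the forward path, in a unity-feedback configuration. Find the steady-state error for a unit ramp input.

The loop has one pole at the origin (type 1). Velocity error constant K_v = lim_{s→0} s·G_c(s)G(s) = 6.38·7.3/7.2 = 6.469.
Steady-state error to a unit ramp: e_ss = 1/K_v = 0.155.

0.155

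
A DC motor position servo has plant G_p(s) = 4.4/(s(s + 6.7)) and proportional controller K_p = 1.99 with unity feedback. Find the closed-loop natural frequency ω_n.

ω_n = 2.96 rad/s

1 + K_p·G_p(s) = 0 gives s² + 6.7s + 8.756 = 0.
Matching s² + 2ζω_n s + ω_n²: ω_n = √8.756 = 2.959 rad/s and 2ζω_n = 6.7, so ζ = 6.7/(2·2.959) = 1.13.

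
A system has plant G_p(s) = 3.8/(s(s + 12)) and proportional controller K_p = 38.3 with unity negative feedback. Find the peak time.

From 1 + K_pG_p(s) = 0: s² + 12s + 145.5 = 0 ⇒ ω_n = 12.06, ζ = 0.4973.
Damped frequency ω_d = ω_n√(1−ζ²) = 10.47 rad/s, so peak time T_p = π/ω_d = 0.3 s.

T_p = 0.3 s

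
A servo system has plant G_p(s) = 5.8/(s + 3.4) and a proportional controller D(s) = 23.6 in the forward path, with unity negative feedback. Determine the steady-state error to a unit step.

The loop is type 0. Static position error constant K_pos = D(0)·G_p(0) = 23.6·1.706 = 40.26.
Steady-state error to a unit step: e_ss = 1/(1+K_pos) = 1/41.26 = 0.0242.

0.0242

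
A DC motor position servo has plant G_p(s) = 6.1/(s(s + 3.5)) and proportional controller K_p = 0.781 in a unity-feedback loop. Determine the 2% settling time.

Closed-loop characteristic equation: s² + 3.5s + 4.764 = 0, so ω_n = 2.183 rad/s and ζ = 3.5/(2·2.183) = 0.8018.
2% settling time T_s ≈ 4/(ζω_n) = 4/1.75 = 2.29 s.

T_s ≈ 2.29 s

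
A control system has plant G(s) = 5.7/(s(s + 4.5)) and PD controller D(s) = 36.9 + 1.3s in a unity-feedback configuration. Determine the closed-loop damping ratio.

ζ = 0.411

Forward path: (36.9 + 1.3s)·5.7/(s(s+4.5)). The closed-loop characteristic equation is s² + (4.5 + 5.7·1.3)s + 5.7·36.9 = 0.
That is s² + 11.91s + 210.3 = 0, so ω_n = 14.5 rad/s and ζ = 11.91/(2·14.5) = 0.4106.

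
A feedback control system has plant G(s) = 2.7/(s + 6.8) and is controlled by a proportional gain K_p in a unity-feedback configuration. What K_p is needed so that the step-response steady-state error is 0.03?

K_p = 81.4

For a type-0 loop with proportional control, e_ss = 1/(1 + K_p·G(0)).
G(0) = 0.3971. Require 1/(1 + K_p·0.3971) = 0.03, so 1 + 0.3971·K_p = 33.33.
K_p = (33.33 − 1)/0.3971 = 81.4.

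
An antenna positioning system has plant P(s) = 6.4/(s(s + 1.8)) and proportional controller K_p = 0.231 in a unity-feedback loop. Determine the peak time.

Closed-loop characteristic equation: s² + 1.8s + 1.478 = 0, so ω_n = 1.216 rad/s and ζ = 1.8/(2·1.216) = 0.7402.
Damped frequency ω_d = ω_n√(1−ζ²) = 0.8176 rad/s, so peak time T_p = π/ω_d = 3.84 s.

T_p = 3.84 s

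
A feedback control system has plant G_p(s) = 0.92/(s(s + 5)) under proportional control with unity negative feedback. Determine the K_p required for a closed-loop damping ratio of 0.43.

Closed-loop characteristic equation: s² + 5s + K_p·0.92 = 0.
So ω_n = √(0.92K_p) and 2ζω_n = 5, giving ζ = 5/(2√(0.92K_p)).
Setting ζ = 0.43: √(0.92K_p) = 5/(2·0.43) = 5.814, so K_p = 33.8/0.92 = 36.7.

K_p = 36.7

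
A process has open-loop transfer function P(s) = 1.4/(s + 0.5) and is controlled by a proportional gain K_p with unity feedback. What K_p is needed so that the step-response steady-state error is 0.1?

K_p = 3.21

The loop is type 0, so e_ss(step) = 1/(1 + K_pos) with K_pos = K_p·P(0).
P(0) = 2.8. Require 1/(1 + K_p·2.8) = 0.1, so 1 + 2.8·K_p = 10.
K_p = (10 − 1)/2.8 = 3.21.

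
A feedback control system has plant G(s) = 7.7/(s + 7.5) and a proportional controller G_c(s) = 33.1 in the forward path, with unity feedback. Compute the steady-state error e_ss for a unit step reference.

The loop is type 0. Static position error constant K_pos = G_c(0)·G(0) = 33.1·1.027 = 33.98.
Steady-state error to a unit step: e_ss = 1/(1+K_pos) = 1/34.98 = 0.0286.

0.0286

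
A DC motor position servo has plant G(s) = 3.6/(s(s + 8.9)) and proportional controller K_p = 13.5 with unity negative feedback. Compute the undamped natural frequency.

The closed-loop denominator is s(s+8.9) + 13.5·3.6 = s² + 8.9s + 48.6.
So ω_n² = 48.6 ⇒ ω_n = 6.971 rad/s, and ζ = 8.9/(2ω_n) = 0.638.

ω_n = 6.97 rad/s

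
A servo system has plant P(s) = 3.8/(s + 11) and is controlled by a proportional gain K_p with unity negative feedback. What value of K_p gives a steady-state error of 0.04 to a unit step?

The loop is type 0, so e_ss(step) = 1/(1 + K_pos) with K_pos = K_p·P(0).
P(0) = 0.3455. Require 1/(1 + K_p·0.3455) = 0.04, so 1 + 0.3455·K_p = 25.
K_p = (25 − 1)/0.3455 = 69.5.

K_p = 69.5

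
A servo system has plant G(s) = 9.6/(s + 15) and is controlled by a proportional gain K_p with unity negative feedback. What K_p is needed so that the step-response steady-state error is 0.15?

Steady-state error for a unit step on this type-0 loop is 1/(1 + K_p·G(0)).
G(0) = 0.64. Require 1/(1 + K_p·0.64) = 0.15, so 1 + 0.64·K_p = 6.667.
K_p = (6.667 − 1)/0.64 = 8.85.

K_p = 8.85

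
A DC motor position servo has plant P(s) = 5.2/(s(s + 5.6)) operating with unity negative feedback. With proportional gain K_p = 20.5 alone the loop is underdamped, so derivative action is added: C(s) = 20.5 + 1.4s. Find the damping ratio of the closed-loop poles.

ζ = 0.624

Forward path: (20.5 + 1.4s)·5.2/(s(s+5.6)). The closed-loop characteristic equation is s² + (5.6 + 5.2·1.4)s + 5.2·20.5 = 0.
That is s² + 12.88s + 106.6 = 0, so ω_n = 10.32 rad/s and ζ = 12.88/(2·10.32) = 0.6237.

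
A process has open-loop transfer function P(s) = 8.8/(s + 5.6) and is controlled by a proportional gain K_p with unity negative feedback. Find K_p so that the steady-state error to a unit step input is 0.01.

K_p = 63

Steady-state error for a unit step on this type-0 loop is 1/(1 + K_p·P(0)).
P(0) = 1.571. Require 1/(1 + K_p·1.571) = 0.01, so 1 + 1.571·K_p = 100.
K_p = (100 − 1)/1.571 = 63.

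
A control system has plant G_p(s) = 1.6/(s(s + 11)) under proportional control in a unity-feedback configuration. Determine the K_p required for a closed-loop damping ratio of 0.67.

Closed-loop characteristic equation: s² + 11s + K_p·1.6 = 0.
So ω_n = √(1.6K_p) and 2ζω_n = 11, giving ζ = 11/(2√(1.6K_p)).
Setting ζ = 0.67: √(1.6K_p) = 11/(2·0.67) = 8.209, so K_p = 67.39/1.6 = 42.1.

K_p = 42.1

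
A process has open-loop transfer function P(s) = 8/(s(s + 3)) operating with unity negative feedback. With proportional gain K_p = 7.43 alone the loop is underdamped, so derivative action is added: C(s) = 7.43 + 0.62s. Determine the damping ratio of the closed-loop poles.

Forward path: (7.43 + 0.62s)·8/(s(s+3)). The closed-loop characteristic equation is s² + (3 + 8·0.62)s + 8·7.43 = 0.
That is s² + 7.96s + 59.44 = 0, so ω_n = 7.71 rad/s and ζ = 7.96/(2·7.71) = 0.5162.

ζ = 0.516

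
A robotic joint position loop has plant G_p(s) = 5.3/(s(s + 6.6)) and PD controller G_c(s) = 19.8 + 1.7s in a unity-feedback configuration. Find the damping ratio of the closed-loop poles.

Forward path: (19.8 + 1.7s)·5.3/(s(s+6.6)). The closed-loop characteristic equation is s² + (6.6 + 5.3·1.7)s + 5.3·19.8 = 0.
That is s² + 15.61s + 104.9 = 0, so ω_n = 10.24 rad/s and ζ = 15.61/(2·10.24) = 0.7619.

ζ = 0.762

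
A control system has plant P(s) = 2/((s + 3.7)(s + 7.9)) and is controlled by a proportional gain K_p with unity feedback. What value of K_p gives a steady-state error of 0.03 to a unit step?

For a type-0 loop with proportional control, e_ss = 1/(1 + K_p·P(0)).
P(0) = 0.06842. Require 1/(1 + K_p·0.06842) = 0.03, so 1 + 0.06842·K_p = 33.33.
K_p = (33.33 − 1)/0.06842 = 473.

K_p = 473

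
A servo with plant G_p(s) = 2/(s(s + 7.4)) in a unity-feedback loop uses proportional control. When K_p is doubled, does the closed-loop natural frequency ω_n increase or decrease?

increase

ω_n = √(2·K_p), which grows with K_p.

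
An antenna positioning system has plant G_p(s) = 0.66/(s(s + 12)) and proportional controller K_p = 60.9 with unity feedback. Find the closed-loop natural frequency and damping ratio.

With unity feedback the closed-loop characteristic equation is s² + 12s + 60.9·0.66 = s² + 12s + 40.19 = 0.
So ω_n² = 40.19 ⇒ ω_n = 6.34 rad/s, and ζ = 12/(2ω_n) = 0.946.

ω_n = 6.34 rad/s, ζ = 0.946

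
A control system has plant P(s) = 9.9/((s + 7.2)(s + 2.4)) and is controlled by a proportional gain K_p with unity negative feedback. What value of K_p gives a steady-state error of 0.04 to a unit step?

The loop is type 0, so e_ss(step) = 1/(1 + K_pos) with K_pos = K_p·P(0).
P(0) = 0.5729. Require 1/(1 + K_p·0.5729) = 0.04, so 1 + 0.5729·K_p = 25.
K_p = (25 − 1)/0.5729 = 41.9.

K_p = 41.9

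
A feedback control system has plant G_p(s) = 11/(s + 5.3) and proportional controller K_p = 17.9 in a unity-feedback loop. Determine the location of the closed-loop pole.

Closed-loop transfer function: T(s) = K_p·G_p(s)/(1 + K_p·G_p(s)) = 196.9/(s + 5.3 + 196.9) = 196.9/(s + 202.2).
The closed-loop pole is at s = −202.2.

s = -202.2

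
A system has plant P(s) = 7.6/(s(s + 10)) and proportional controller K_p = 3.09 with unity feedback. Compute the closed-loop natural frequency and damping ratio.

ω_n = 4.85 rad/s, ζ = 1.03

1 + K_p·P(s) = 0 gives s² + 10s + 23.48 = 0.
Matching s² + 2ζω_n s + ω_n²: ω_n = √23.48 = 4.846 rad/s and 2ζω_n = 10, so ζ = 10/(2·4.846) = 1.03.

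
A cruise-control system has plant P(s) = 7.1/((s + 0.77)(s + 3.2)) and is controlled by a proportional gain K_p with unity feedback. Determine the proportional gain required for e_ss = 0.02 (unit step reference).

For a type-0 loop with proportional control, e_ss = 1/(1 + K_p·P(0)).
P(0) = 2.881. Require 1/(1 + K_p·2.881) = 0.02, so 1 + 2.881·K_p = 50.
K_p = (50 − 1)/2.881 = 17.

K_p = 17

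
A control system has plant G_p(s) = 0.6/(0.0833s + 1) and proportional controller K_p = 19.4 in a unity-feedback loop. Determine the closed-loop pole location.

Closed loop: T(s) = K_p·G_p/(1+K_p·G_p) = 11.64/(0.0833s + 1 + 11.64), with pole at s = −(1 + 11.64)/0.0833 = −151.7.

s = -151.7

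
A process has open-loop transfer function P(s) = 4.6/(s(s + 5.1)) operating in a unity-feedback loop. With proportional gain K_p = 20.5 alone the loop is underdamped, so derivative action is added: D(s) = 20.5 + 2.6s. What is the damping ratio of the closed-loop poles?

ζ = 0.878

Forward path: (20.5 + 2.6s)·4.6/(s(s+5.1)). The closed-loop characteristic equation is s² + (5.1 + 4.6·2.6)s + 4.6·20.5 = 0.
That is s² + 17.06s + 94.3 = 0, so ω_n = 9.711 rad/s and ζ = 17.06/(2·9.711) = 0.8784.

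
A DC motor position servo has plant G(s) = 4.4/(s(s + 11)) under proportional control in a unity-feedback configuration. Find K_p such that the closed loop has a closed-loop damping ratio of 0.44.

Closed-loop characteristic equation: s² + 11s + K_p·4.4 = 0.
So ω_n = √(4.4K_p) and 2ζω_n = 11, giving ζ = 11/(2√(4.4K_p)).
Setting ζ = 0.44: √(4.4K_p) = 11/(2·0.44) = 12.5, so K_p = 156.2/4.4 = 35.5.

K_p = 35.5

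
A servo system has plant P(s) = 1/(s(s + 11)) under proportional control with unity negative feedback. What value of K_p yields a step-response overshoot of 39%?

From %OS = 100·exp(−πζ/√(1−ζ²)) = 39%, ζ = −ln(0.39)/√(π²+ln²(0.39)) = 0.2871.
Characteristic equation s² + 11s + 1K_p = 0 gives ζ = 11/(2√(1K_p)).
Setting ζ = 0.2871: √(1K_p) = 11/(2·0.2871) = 19.16, so K_p = 367/1 = 367.

K_p = 367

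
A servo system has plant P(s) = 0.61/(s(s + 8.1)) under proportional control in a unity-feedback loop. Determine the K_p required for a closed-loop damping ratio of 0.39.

Closed-loop characteristic equation: s² + 8.1s + K_p·0.61 = 0.
So ω_n = √(0.61K_p) and 2ζω_n = 8.1, giving ζ = 8.1/(2√(0.61K_p)).
Setting ζ = 0.39: √(0.61K_p) = 8.1/(2·0.39) = 10.38, so K_p = 107.8/0.61 = 177.

K_p = 177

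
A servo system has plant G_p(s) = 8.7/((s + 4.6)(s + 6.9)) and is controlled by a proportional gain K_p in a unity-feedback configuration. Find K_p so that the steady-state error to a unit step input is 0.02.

K_p = 179

Steady-state error for a unit step on this type-0 loop is 1/(1 + K_p·G_p(0)).
G_p(0) = 0.2741. Require 1/(1 + K_p·0.2741) = 0.02, so 1 + 0.2741·K_p = 50.
K_p = (50 − 1)/0.2741 = 179.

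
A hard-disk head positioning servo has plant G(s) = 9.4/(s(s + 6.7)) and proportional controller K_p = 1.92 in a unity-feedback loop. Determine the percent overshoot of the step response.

The closed-loop denominator s² + 6.7s + 18.05 gives ω_n = √18.05 = 4.248 and ζ = 6.7/(2ω_n) = 0.7886.
%OS = 100·exp(−πζ/√(1−ζ²)) = 100·exp(−π·0.7886/√0.3782) = 1.78%.

1.78%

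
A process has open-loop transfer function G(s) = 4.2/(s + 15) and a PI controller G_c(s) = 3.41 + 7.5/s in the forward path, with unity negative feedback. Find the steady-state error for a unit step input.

0

The open loop G_c(s)G(s) has a pole at the origin (type 1), so the static position error constant is infinite and e_ss = 1/(1+∞) = 0.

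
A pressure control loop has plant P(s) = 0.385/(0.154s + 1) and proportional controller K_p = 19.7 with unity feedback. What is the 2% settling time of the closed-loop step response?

T_s ≈ 0.0718 s

Closed loop: T(s) = K_p·P/(1+K_p·P) = 7.585/(0.154s + 1 + 7.585), with pole at s = −(1 + 7.585)/0.154 = −55.74.
τ = 1/55.74 = 0.01794 s, so 2% settling time ≈ 4τ = 0.0718 s.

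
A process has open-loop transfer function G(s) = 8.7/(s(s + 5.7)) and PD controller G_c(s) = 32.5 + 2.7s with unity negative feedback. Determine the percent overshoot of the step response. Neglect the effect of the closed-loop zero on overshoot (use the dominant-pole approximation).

0.413%

Forward path: (32.5 + 2.7s)·8.7/(s(s+5.7)). The closed-loop characteristic equation is s² + (5.7 + 8.7·2.7)s + 8.7·32.5 = 0.
That is s² + 29.19s + 282.8 = 0, so ω_n = 16.82 rad/s and ζ = 29.19/(2·16.82) = 0.868.
%OS = 100·exp(−πζ/√(1−ζ²)) = 0.413%.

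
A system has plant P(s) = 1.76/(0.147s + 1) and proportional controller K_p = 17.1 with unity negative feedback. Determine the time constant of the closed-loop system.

Closed loop: T(s) = K_p·P/(1+K_p·P) = 30.1/(0.147s + 1 + 30.1), with pole at s = −(1 + 30.1)/0.147 = −211.5.
Closed-loop time constant τ = 1/211.5 = 0.00473 s.

τ = 0.00473 s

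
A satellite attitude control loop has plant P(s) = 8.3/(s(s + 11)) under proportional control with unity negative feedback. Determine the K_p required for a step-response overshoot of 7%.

K_p = 8.73

From %OS = 100·exp(−πζ/√(1−ζ²)) = 7%, ζ = −ln(0.07)/√(π²+ln²(0.07)) = 0.6461.
Characteristic equation s² + 11s + 8.3K_p = 0 gives ζ = 11/(2√(8.3K_p)).
Setting ζ = 0.6461: √(8.3K_p) = 11/(2·0.6461) = 8.513, so K_p = 72.47/8.3 = 8.73.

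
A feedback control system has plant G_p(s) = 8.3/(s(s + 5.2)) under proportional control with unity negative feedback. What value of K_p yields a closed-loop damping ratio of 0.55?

Closed-loop characteristic equation: s² + 5.2s + K_p·8.3 = 0.
So ω_n = √(8.3K_p) and 2ζω_n = 5.2, giving ζ = 5.2/(2√(8.3K_p)).
Setting ζ = 0.55: √(8.3K_p) = 5.2/(2·0.55) = 4.727, so K_p = 22.35/8.3 = 2.69.

K_p = 2.69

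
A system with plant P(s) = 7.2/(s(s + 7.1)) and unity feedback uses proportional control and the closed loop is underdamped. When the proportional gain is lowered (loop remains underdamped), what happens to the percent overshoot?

ζ = 7.1/(2√(7.2K_p)) rises as K_p falls; higher damping means less overshoot.

decrease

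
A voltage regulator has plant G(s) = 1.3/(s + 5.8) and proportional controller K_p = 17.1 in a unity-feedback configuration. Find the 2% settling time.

T_s ≈ 0.143 s

Closed-loop transfer function: T(s) = K_p·G(s)/(1 + K_p·G(s)) = 22.23/(s + 5.8 + 22.23) = 22.23/(s + 28.03).
Time constant τ = 1/28.03 = 0.03568 s, so the 2% settling time is about 4τ = 0.143 s.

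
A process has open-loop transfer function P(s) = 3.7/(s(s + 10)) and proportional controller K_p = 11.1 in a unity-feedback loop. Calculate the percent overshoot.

The closed-loop denominator s² + 10s + 41.07 gives ω_n = √41.07 = 6.409 and ζ = 10/(2ω_n) = 0.7802.
%OS = 100·exp(−πζ/√(1−ζ²)) = 100·exp(−π·0.7802/√0.3913) = 1.99%.

1.99%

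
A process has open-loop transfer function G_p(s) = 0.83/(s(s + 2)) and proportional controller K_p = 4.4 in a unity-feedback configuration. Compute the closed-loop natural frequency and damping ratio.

ω_n = 1.91 rad/s, ζ = 0.523

The closed-loop denominator is s(s+2) + 4.4·0.83 = s² + 2s + 3.652.
So ω_n² = 3.652 ⇒ ω_n = 1.911 rad/s, and ζ = 2/(2ω_n) = 0.523.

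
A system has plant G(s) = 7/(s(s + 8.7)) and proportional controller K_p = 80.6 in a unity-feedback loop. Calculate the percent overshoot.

Closed-loop characteristic equation: s² + 8.7s + 564.2 = 0, so ω_n = 23.75 rad/s and ζ = 8.7/(2·23.75) = 0.1831.
%OS = 100·exp(−πζ/√(1−ζ²)) = 100·exp(−π·0.1831/√0.9665) = 55.7%.

55.7%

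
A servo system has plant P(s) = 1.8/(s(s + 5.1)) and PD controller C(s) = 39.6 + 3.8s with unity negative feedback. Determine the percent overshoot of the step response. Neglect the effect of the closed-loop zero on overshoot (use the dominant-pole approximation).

4.32%

Forward path: (39.6 + 3.8s)·1.8/(s(s+5.1)). The closed-loop characteristic equation is s² + (5.1 + 1.8·3.8)s + 1.8·39.6 = 0.
That is s² + 11.94s + 71.28 = 0, so ω_n = 8.443 rad/s and ζ = 11.94/(2·8.443) = 0.7071.
%OS = 100·exp(−πζ/√(1−ζ²)) = 4.32%.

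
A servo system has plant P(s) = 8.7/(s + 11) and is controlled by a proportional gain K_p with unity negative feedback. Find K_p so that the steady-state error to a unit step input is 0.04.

K_p = 30.3

For a type-0 loop with proportional control, e_ss = 1/(1 + K_p·P(0)).
P(0) = 0.7909. Require 1/(1 + K_p·0.7909) = 0.04, so 1 + 0.7909·K_p = 25.
K_p = (25 − 1)/0.7909 = 30.3.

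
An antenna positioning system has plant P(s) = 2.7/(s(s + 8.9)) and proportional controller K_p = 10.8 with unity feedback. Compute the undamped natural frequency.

ω_n = 5.4 rad/s

The closed-loop denominator is s(s+8.9) + 10.8·2.7 = s² + 8.9s + 29.16.
Matching s² + 2ζω_n s + ω_n²: ω_n = √29.16 = 5.4 rad/s and 2ζω_n = 8.9, so ζ = 8.9/(2·5.4) = 0.824.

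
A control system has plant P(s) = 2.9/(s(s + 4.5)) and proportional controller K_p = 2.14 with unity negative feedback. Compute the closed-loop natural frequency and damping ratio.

With unity feedback the closed-loop characteristic equation is s² + 4.5s + 2.14·2.9 = s² + 4.5s + 6.206 = 0.
Matching s² + 2ζω_n s + ω_n²: ω_n = √6.206 = 2.491 rad/s and 2ζω_n = 4.5, so ζ = 4.5/(2·2.491) = 0.903.

ω_n = 2.49 rad/s, ζ = 0.903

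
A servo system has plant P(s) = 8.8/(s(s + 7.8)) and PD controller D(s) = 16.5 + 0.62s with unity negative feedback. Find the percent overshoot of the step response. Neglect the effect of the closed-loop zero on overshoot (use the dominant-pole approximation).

12.6%

Forward path: (16.5 + 0.62s)·8.8/(s(s+7.8)). The closed-loop characteristic equation is s² + (7.8 + 8.8·0.62)s + 8.8·16.5 = 0.
That is s² + 13.26s + 145.2 = 0, so ω_n = 12.05 rad/s and ζ = 13.26/(2·12.05) = 0.55.
%OS = 100·exp(−πζ/√(1−ζ²)) = 12.6%.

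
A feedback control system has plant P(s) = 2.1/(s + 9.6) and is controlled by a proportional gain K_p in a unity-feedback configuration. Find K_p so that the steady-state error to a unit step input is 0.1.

K_p = 41.1

The loop is type 0, so e_ss(step) = 1/(1 + K_pos) with K_pos = K_p·P(0).
P(0) = 0.2188. Require 1/(1 + K_p·0.2188) = 0.1, so 1 + 0.2188·K_p = 10.
K_p = (10 − 1)/0.2188 = 41.1.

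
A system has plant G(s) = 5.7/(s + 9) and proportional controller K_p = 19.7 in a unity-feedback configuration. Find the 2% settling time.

Closed-loop transfer function: T(s) = K_p·G(s)/(1 + K_p·G(s)) = 112.3/(s + 9 + 112.3) = 112.3/(s + 121.3).
Time constant τ = 1/121.3 = 0.008245 s, so the 2% settling time is about 4τ = 0.033 s.

T_s ≈ 0.033 s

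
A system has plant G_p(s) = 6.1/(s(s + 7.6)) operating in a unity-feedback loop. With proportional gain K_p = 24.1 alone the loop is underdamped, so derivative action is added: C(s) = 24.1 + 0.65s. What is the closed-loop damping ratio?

ζ = 0.477

Forward path: (24.1 + 0.65s)·6.1/(s(s+7.6)). The closed-loop characteristic equation is s² + (7.6 + 6.1·0.65)s + 6.1·24.1 = 0.
That is s² + 11.56s + 147 = 0, so ω_n = 12.12 rad/s and ζ = 11.56/(2·12.12) = 0.4769.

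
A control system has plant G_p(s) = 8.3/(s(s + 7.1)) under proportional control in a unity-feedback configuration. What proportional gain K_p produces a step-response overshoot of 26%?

K_p = 9.78

From %OS = 100·exp(−πζ/√(1−ζ²)) = 26%, ζ = −ln(0.26)/√(π²+ln²(0.26)) = 0.3941.
Characteristic equation s² + 7.1s + 8.3K_p = 0 gives ζ = 7.1/(2√(8.3K_p)).
Setting ζ = 0.3941: √(8.3K_p) = 7.1/(2·0.3941) = 9.008, so K_p = 81.15/8.3 = 9.78.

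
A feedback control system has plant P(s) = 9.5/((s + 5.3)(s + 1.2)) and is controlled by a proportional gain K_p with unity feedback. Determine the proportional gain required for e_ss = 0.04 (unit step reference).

K_p = 16.1

For a type-0 loop with proportional control, e_ss = 1/(1 + K_p·P(0)).
P(0) = 1.494. Require 1/(1 + K_p·1.494) = 0.04, so 1 + 1.494·K_p = 25.
K_p = (25 − 1)/1.494 = 16.1.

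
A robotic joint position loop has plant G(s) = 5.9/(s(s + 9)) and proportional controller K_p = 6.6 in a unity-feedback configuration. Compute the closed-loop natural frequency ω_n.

With unity feedback the closed-loop characteristic equation is s² + 9s + 6.6·5.9 = s² + 9s + 38.94 = 0.
Matching s² + 2ζω_n s + ω_n²: ω_n = √38.94 = 6.24 rad/s and 2ζω_n = 9, so ζ = 9/(2·6.24) = 0.721.

ω_n = 6.24 rad/s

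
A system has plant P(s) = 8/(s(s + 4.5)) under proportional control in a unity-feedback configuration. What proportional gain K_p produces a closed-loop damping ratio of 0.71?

Closed-loop characteristic equation: s² + 4.5s + K_p·8 = 0.
So ω_n = √(8K_p) and 2ζω_n = 4.5, giving ζ = 4.5/(2√(8K_p)).
Setting ζ = 0.71: √(8K_p) = 4.5/(2·0.71) = 3.169, so K_p = 10.04/8 = 1.26.

K_p = 1.26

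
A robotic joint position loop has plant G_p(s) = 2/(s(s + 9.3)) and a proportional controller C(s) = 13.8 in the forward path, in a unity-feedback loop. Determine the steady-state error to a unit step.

0

The open loop C(s)G_p(s) has a pole at the origin (type 1), so the static position error constant is infinite and e_ss = 1/(1+∞) = 0.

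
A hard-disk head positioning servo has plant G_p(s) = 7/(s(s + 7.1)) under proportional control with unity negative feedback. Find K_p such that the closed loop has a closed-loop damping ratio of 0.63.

Closed-loop characteristic equation: s² + 7.1s + K_p·7 = 0.
So ω_n = √(7K_p) and 2ζω_n = 7.1, giving ζ = 7.1/(2√(7K_p)).
Setting ζ = 0.63: √(7K_p) = 7.1/(2·0.63) = 5.635, so K_p = 31.75/7 = 4.54.

K_p = 4.54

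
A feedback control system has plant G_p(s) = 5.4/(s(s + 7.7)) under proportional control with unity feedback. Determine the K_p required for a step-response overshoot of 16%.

From %OS = 100·exp(−πζ/√(1−ζ²)) = 16%, ζ = −ln(0.16)/√(π²+ln²(0.16)) = 0.5039.
Characteristic equation s² + 7.7s + 5.4K_p = 0 gives ζ = 7.7/(2√(5.4K_p)).
Setting ζ = 0.5039: √(5.4K_p) = 7.7/(2·0.5039) = 7.641, so K_p = 58.38/5.4 = 10.8.

K_p = 10.8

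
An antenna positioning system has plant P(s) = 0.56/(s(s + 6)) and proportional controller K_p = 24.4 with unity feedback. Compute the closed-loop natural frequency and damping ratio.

1 + K_p·P(s) = 0 gives s² + 6s + 13.66 = 0.
So ω_n² = 13.66 ⇒ ω_n = 3.696 rad/s, and ζ = 6/(2ω_n) = 0.812.

ω_n = 3.7 rad/s, ζ = 0.812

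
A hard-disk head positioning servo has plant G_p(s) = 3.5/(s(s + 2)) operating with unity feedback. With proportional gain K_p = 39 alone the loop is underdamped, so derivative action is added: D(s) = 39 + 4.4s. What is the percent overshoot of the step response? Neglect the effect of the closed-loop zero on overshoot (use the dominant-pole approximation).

3%

Forward path: (39 + 4.4s)·3.5/(s(s+2)). The closed-loop characteristic equation is s² + (2 + 3.5·4.4)s + 3.5·39 = 0.
That is s² + 17.4s + 136.5 = 0, so ω_n = 11.68 rad/s and ζ = 17.4/(2·11.68) = 0.7447.
%OS = 100·exp(−πζ/√(1−ζ²)) = 3%.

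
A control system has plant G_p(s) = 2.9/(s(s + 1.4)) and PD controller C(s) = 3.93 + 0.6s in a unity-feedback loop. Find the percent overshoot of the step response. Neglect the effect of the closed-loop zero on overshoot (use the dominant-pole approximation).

Forward path: (3.93 + 0.6s)·2.9/(s(s+1.4)). The closed-loop characteristic equation is s² + (1.4 + 2.9·0.6)s + 2.9·3.93 = 0.
That is s² + 3.14s + 11.4 = 0, so ω_n = 3.376 rad/s and ζ = 3.14/(2·3.376) = 0.4651.
%OS = 100·exp(−πζ/√(1−ζ²)) = 19.2%.

19.2%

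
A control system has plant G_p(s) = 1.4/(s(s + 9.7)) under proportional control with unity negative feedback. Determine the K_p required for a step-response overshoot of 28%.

K_p = 119

From %OS = 100·exp(−πζ/√(1−ζ²)) = 28%, ζ = −ln(0.28)/√(π²+ln²(0.28)) = 0.3755.
Characteristic equation s² + 9.7s + 1.4K_p = 0 gives ζ = 9.7/(2√(1.4K_p)).
Setting ζ = 0.3755: √(1.4K_p) = 9.7/(2·0.3755) = 12.91, so K_p = 166.8/1.4 = 119.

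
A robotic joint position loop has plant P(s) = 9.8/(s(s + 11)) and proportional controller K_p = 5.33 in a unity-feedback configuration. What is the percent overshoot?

2.51%

The closed-loop denominator s² + 11s + 52.23 gives ω_n = √52.23 = 7.227 and ζ = 11/(2ω_n) = 0.761.
%OS = 100·exp(−πζ/√(1−ζ²)) = 100·exp(−π·0.761/√0.4209) = 2.51%.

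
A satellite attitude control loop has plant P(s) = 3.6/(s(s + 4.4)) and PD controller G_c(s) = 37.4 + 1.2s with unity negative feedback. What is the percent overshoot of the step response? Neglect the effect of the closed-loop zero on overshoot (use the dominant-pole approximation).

28%

Forward path: (37.4 + 1.2s)·3.6/(s(s+4.4)). The closed-loop characteristic equation is s² + (4.4 + 3.6·1.2)s + 3.6·37.4 = 0.
That is s² + 8.72s + 134.6 = 0, so ω_n = 11.6 rad/s and ζ = 8.72/(2·11.6) = 0.3758.
%OS = 100·exp(−πζ/√(1−ζ²)) = 28%.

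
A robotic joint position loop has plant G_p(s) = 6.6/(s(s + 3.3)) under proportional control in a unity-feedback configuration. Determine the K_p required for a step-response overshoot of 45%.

K_p = 6.8

From %OS = 100·exp(−πζ/√(1−ζ²)) = 45%, ζ = −ln(0.45)/√(π²+ln²(0.45)) = 0.2463.
Characteristic equation s² + 3.3s + 6.6K_p = 0 gives ζ = 3.3/(2√(6.6K_p)).
Setting ζ = 0.2463: √(6.6K_p) = 3.3/(2·0.2463) = 6.698, so K_p = 44.86/6.6 = 6.8.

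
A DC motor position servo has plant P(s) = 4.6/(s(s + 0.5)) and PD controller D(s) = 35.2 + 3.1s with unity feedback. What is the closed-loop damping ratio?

ζ = 0.58

Forward path: (35.2 + 3.1s)·4.6/(s(s+0.5)). The closed-loop characteristic equation is s² + (0.5 + 4.6·3.1)s + 4.6·35.2 = 0.
That is s² + 14.76s + 161.9 = 0, so ω_n = 12.72 rad/s and ζ = 14.76/(2·12.72) = 0.58.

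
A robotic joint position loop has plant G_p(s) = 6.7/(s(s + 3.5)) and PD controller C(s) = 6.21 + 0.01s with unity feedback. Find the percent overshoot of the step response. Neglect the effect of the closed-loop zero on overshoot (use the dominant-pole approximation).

Forward path: (6.21 + 0.01s)·6.7/(s(s+3.5)). The closed-loop characteristic equation is s² + (3.5 + 6.7·0.01)s + 6.7·6.21 = 0.
That is s² + 3.567s + 41.61 = 0, so ω_n = 6.45 rad/s and ζ = 3.567/(2·6.45) = 0.2765.
%OS = 100·exp(−πζ/√(1−ζ²)) = 40.5%.

40.5%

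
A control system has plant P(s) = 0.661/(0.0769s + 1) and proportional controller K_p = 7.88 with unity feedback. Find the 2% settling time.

Closed loop: T(s) = K_p·P/(1+K_p·P) = 5.209/(0.0769s + 1 + 5.209), with pole at s = −(1 + 5.209)/0.0769 = −80.74.
τ = 1/80.74 = 0.01239 s, so 2% settling time ≈ 4τ = 0.0495 s.

T_s ≈ 0.0495 s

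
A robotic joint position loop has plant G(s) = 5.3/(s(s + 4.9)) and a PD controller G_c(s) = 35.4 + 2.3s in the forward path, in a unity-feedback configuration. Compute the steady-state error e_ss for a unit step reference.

0

The open loop G_c(s)G(s) has a pole at the origin (type 1), so the static position error constant is infinite and e_ss = 1/(1+∞) = 0.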